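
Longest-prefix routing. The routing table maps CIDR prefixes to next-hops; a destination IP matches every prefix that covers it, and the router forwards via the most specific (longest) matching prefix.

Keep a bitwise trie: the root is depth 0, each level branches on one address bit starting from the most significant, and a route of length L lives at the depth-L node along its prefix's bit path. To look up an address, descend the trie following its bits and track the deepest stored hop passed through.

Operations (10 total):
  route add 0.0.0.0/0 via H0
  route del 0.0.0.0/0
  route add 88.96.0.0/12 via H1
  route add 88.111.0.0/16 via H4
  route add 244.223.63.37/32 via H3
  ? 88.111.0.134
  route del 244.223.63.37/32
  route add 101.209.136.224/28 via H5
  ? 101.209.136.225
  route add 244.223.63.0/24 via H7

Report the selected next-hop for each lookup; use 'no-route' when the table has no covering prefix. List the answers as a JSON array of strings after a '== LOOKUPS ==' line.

Trace:
  add 0.0.0.0/0 -> H0 at depth 0
  - 0.0.0.0/0 clear@0
  add 88.96.0.0/12 -> H1 at depth 12
  add 88.111.0.0/16 -> H4 at depth 16
  add 244.223.63.37/32 -> H3 at depth 32
  ? 88.111.0.134  path d0:-→d1:-→d2:-→d3:-→d4:-→d5:-→d6:-→d7:-→d8:-→d9:-→d10:-→d11:-→d12:H1→d13:-→d14:-→d15:-→d16:H4  best=H4
  - 244.223.63.37/32 clear@32
  add 101.209.136.224/28 -> H5 at depth 28
  ? 101.209.136.225  path d0:-→d1:-→d2:-→d3:-→d4:-→d5:-→d6:-→d7:-→d8:-→d9:-→d10:-→d11:-→d12:-→d13:-→d14:-→d15:-→d16:-→d17:-→d18:-→d19:-→d20:-→d21:-→d22:-→d23:-→d24:-→d25:-→d26:-→d27:-→d28:H5  best=H5
  add 244.223.63.0/24 -> H7 at depth 24

== LOOKUPS ==
["H4","H5"]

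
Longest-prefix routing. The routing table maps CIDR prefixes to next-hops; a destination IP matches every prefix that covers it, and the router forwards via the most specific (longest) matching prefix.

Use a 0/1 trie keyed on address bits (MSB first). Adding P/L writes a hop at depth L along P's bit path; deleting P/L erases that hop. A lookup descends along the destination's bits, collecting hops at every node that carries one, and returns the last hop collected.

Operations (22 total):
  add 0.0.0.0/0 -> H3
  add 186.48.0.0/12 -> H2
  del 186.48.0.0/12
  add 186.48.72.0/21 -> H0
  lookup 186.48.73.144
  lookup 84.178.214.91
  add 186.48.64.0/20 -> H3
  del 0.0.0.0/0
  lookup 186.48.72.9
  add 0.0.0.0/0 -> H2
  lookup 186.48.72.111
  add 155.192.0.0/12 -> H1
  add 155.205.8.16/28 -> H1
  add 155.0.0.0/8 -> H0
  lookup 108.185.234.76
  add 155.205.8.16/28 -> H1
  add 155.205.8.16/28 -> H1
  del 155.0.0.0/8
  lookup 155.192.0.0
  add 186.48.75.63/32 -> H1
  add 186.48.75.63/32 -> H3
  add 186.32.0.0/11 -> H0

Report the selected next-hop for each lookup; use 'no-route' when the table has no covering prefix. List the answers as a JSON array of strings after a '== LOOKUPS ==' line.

Apply in order:
  + 0.0.0.0/0 (H3) depth=0
  + 186.48.0.0/12 (H2) depth=12
  del 186.48.0.0/12 (clear depth 12)
  + 186.48.72.0/21 (H0) depth=21
  Q 186.48.73.144: descend 101110100011000001001 ; hops seen [H3,H0] ; pick H0
  Q 84.178.214.91: descend ε ; hops seen [H3] ; pick H3
  + 186.48.64.0/20 (H3) depth=20
  del 0.0.0.0/0 (clear depth 0)
  Q 186.48.72.9: descend 101110100011000001001 ; hops seen [H3,H0] ; pick H0
  + 0.0.0.0/0 (H2) depth=0
  Q 186.48.72.111: descend 101110100011000001001 ; hops seen [H2,H3,H0] ; pick H0
  + 155.192.0.0/12 (H1) depth=12
  + 155.205.8.16/28 (H1) depth=28
  + 155.0.0.0/8 (H0) depth=8
  Q 108.185.234.76: descend ε ; hops seen [H2] ; pick H2
  + 155.205.8.16/28 (H1) depth=28
  + 155.205.8.16/28 (H1) depth=28
  del 155.0.0.0/8 (clear depth 8)
  Q 155.192.0.0: descend 100110111100 ; hops seen [H2,H1] ; pick H1
  + 186.48.75.63/32 (H1) depth=32
  + 186.48.75.63/32 (H3) depth=32
  + 186.32.0.0/11 (H0) depth=11

== LOOKUPS ==
["H0","H3","H0","H0","H2","H1"]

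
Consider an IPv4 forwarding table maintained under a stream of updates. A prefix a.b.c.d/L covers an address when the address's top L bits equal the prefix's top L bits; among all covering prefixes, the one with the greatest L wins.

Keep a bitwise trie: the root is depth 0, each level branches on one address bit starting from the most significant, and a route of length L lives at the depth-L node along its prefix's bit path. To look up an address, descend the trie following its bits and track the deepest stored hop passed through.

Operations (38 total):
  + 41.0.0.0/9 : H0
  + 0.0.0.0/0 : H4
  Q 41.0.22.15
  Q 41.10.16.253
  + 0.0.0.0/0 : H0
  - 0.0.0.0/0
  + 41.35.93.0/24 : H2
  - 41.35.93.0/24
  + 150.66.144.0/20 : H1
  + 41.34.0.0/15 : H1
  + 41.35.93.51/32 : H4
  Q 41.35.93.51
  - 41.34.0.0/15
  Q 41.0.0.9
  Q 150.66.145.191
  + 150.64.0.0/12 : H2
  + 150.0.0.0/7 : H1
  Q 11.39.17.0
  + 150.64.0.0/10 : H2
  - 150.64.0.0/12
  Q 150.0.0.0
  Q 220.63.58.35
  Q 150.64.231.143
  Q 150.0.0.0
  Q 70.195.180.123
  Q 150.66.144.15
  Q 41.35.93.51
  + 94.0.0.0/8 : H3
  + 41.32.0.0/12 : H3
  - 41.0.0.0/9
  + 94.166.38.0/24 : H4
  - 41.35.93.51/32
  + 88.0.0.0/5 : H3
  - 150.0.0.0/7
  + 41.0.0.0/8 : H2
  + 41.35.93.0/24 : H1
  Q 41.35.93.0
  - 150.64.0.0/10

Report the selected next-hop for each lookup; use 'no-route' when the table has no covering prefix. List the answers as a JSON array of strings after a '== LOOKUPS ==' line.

Apply in order:
  + 41.0.0.0/9 (H0) depth=9
  + 0.0.0.0/0 (H4) depth=0
  Q 41.0.22.15: descend 001010010 ; hops seen [H4,H0] ; pick H0
  Q 41.10.16.253: descend 001010010 ; hops seen [H4,H0] ; pick H0
  + 0.0.0.0/0 (H0) depth=0
  del 0.0.0.0/0 (clear depth 0)
  + 41.35.93.0/24 (H2) depth=24
  del 41.35.93.0/24 (clear depth 24)
  + 150.66.144.0/20 (H1) depth=20
  + 41.34.0.0/15 (H1) depth=15
  + 41.35.93.51/32 (H4) depth=32
  Q 41.35.93.51: descend 00101001001000110101110100110011 ; hops seen [H0,H1,H4] ; pick H4
  del 41.34.0.0/15 (clear depth 15)
  Q 41.0.0.9: descend 0010100100 ; hops seen [H0] ; pick H0
  Q 150.66.145.191: descend 10010110010000101001 ; hops seen [H1] ; pick H1
  + 150.64.0.0/12 (H2) depth=12
  + 150.0.0.0/7 (H1) depth=7
  Q 11.39.17.0: descend 00 ; hops seen [∅] ; pick no-route
  + 150.64.0.0/10 (H2) depth=10
  del 150.64.0.0/12 (clear depth 12)
  Q 150.0.0.0: descend 100101100 ; hops seen [H1] ; pick H1
  Q 220.63.58.35: descend 1 ; hops seen [∅] ; pick no-route
  Q 150.64.231.143: descend 10010110010000 ; hops seen [H1,H2] ; pick H2
  Q 150.0.0.0: descend 100101100 ; hops seen [H1] ; pick H1
  Q 70.195.180.123: descend 0 ; hops seen [∅] ; pick no-route
  Q 150.66.144.15: descend 10010110010000101001 ; hops seen [H1,H2,H1] ; pick H1
  Q 41.35.93.51: descend 00101001001000110101110100110011 ; hops seen [H0,H4] ; pick H4
  + 94.0.0.0/8 (H3) depth=8
  + 41.32.0.0/12 (H3) depth=12
  del 41.0.0.0/9 (clear depth 9)
  + 94.166.38.0/24 (H4) depth=24
  del 41.35.93.51/32 (clear depth 32)
  + 88.0.0.0/5 (H3) depth=5
  del 150.0.0.0/7 (clear depth 7)
  + 41.0.0.0/8 (H2) depth=8
  + 41.35.93.0/24 (H1) depth=24
  Q 41.35.93.0: descend 00101001001000110101110100 ; hops seen [H2,H3,H1] ; pick H1
  del 150.64.0.0/10 (clear depth 10)

== LOOKUPS ==
["H0","H0","H4","H0","H1","no-route","H1","no-route","H2","H1","no-route","H1","H4","H1"]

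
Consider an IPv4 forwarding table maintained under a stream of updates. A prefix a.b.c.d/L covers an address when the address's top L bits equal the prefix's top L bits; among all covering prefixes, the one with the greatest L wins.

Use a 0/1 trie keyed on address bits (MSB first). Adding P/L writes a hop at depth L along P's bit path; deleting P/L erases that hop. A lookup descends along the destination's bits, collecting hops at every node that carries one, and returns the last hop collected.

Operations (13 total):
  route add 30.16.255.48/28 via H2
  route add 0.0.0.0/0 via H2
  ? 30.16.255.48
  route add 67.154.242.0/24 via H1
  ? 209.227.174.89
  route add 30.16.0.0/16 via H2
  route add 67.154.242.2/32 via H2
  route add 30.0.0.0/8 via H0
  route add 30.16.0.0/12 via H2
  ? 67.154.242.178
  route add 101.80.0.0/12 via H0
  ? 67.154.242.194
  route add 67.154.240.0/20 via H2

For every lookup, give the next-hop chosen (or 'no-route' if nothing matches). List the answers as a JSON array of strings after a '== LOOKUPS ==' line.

Trace:
  add 30.16.255.48/28 -> H2 at depth 28
  add 0.0.0.0/0 -> H2 at depth 0
  ? 30.16.255.48  path d0:H2→d1:-→d2:-→d3:-→d4:-→d5:-→d6:-→d7:-→d8:-→d9:-→d10:-→d11:-→d12:-→d13:-→d14:-→d15:-→d16:-→d17:-→d18:-→d19:-→d20:-→d21:-→d22:-→d23:-→d24:-→d25:-→d26:-→d27:-→d28:H2  best=H2
  add 67.154.242.0/24 -> H1 at depth 24
  ? 209.227.174.89  path d0:H2  best=H2
  add 30.16.0.0/16 -> H2 at depth 16
  add 67.154.242.2/32 -> H2 at depth 32
  add 30.0.0.0/8 -> H0 at depth 8
  add 30.16.0.0/12 -> H2 at depth 12
  ? 67.154.242.178  path d0:H2→d1:-→d2:-→d3:-→d4:-→d5:-→d6:-→d7:-→d8:-→d9:-→d10:-→d11:-→d12:-→d13:-→d14:-→d15:-→d16:-→d17:-→d18:-→d19:-→d20:-→d21:-→d22:-→d23:-→d24:H1  best=H1
  add 101.80.0.0/12 -> H0 at depth 12
  ? 67.154.242.194  path d0:H2→d1:-→d2:-→d3:-→d4:-→d5:-→d6:-→d7:-→d8:-→d9:-→d10:-→d11:-→d12:-→d13:-→d14:-→d15:-→d16:-→d17:-→d18:-→d19:-→d20:-→d21:-→d22:-→d23:-→d24:H1  best=H1
  add 67.154.240.0/20 -> H2 at depth 20

== LOOKUPS ==
["H2","H2","H1","H1"]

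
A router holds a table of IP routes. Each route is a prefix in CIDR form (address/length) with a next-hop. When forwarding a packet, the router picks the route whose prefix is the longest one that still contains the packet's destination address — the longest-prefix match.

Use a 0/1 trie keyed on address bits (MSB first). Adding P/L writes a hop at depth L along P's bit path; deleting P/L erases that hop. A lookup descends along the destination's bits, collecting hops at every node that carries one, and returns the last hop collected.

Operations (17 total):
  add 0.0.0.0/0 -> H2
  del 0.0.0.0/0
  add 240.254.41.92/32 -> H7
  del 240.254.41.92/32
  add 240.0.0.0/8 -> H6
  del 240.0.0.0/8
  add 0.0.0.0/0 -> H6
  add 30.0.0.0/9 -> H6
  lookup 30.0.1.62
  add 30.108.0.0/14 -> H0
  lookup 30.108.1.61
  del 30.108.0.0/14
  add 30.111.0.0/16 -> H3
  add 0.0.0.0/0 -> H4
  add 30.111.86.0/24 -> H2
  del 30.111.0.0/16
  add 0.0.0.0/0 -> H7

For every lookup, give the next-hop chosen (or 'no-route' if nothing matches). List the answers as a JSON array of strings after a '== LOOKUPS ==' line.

Trace:
  + 0.0.0.0/0 (H2) depth=0
  - 0.0.0.0/0 clear@0
  + 240.254.41.92/32 (H7) depth=32
  - 240.254.41.92/32 clear@32
  + 240.0.0.0/8 (H6) depth=8
  - 240.0.0.0/8 clear@8
  + 0.0.0.0/0 (H6) depth=0
  + 30.0.0.0/9 (H6) depth=9
  lookup 30.0.1.62: bits 000111100 walk d0:H6→d1:-→d2:-→d3:-→d4:-→d5:-→d6:-→d7:-→d8:-→d9:H6 -> H6
  + 30.108.0.0/14 (H0) depth=14
  lookup 30.108.1.61: bits 00011110011011 walk d0:H6→d1:-→d2:-→d3:-→d4:-→d5:-→d6:-→d7:-→d8:-→d9:H6→d10:-→d11:-→d12:-→d13:-→d14:H0 -> H0
  - 30.108.0.0/14 clear@14
  + 30.111.0.0/16 (H3) depth=16
  + 0.0.0.0/0 (H4) depth=0
  + 30.111.86.0/24 (H2) depth=24
  - 30.111.0.0/16 clear@16
  + 0.0.0.0/0 (H7) depth=0

== LOOKUPS ==
["H6","H0"]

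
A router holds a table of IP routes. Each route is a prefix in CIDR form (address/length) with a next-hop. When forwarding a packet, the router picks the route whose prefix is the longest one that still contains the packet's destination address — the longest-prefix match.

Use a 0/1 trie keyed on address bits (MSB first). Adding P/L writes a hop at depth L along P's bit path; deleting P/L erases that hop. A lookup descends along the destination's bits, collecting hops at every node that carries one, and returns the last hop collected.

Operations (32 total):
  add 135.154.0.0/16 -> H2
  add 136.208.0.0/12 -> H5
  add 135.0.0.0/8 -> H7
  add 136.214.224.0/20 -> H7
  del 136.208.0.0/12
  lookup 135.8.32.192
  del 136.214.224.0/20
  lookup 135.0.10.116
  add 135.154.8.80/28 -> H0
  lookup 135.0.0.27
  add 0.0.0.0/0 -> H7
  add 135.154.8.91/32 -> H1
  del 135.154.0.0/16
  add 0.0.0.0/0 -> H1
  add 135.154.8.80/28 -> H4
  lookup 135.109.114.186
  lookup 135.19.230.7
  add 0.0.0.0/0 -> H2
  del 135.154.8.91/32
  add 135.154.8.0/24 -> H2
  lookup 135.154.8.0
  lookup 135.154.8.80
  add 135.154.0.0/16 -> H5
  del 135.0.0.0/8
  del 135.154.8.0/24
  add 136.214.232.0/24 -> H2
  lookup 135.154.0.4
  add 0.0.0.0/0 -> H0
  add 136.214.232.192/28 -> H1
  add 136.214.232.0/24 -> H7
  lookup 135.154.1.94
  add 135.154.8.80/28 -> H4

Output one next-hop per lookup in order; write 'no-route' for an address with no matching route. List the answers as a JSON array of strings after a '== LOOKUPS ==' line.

Apply in order:
  + 135.154.0.0/16 (H2) depth=16
  + 136.208.0.0/12 (H5) depth=12
  + 135.0.0.0/8 (H7) depth=8
  + 136.214.224.0/20 (H7) depth=20
  del 136.208.0.0/12 (clear depth 12)
  Q 135.8.32.192: descend 10000111 ; hops seen [H7] ; pick H7
  del 136.214.224.0/20 (clear depth 20)
  Q 135.0.10.116: descend 10000111 ; hops seen [H7] ; pick H7
  + 135.154.8.80/28 (H0) depth=28
  Q 135.0.0.27: descend 10000111 ; hops seen [H7] ; pick H7
  + 0.0.0.0/0 (H7) depth=0
  + 135.154.8.91/32 (H1) depth=32
  del 135.154.0.0/16 (clear depth 16)
  + 0.0.0.0/0 (H1) depth=0
  + 135.154.8.80/28 (H4) depth=28
  Q 135.109.114.186: descend 10000111 ; hops seen [H1,H7] ; pick H7
  Q 135.19.230.7: descend 10000111 ; hops seen [H1,H7] ; pick H7
  + 0.0.0.0/0 (H2) depth=0
  del 135.154.8.91/32 (clear depth 32)
  + 135.154.8.0/24 (H2) depth=24
  Q 135.154.8.0: descend 1000011110011010000010000 ; hops seen [H2,H7,H2] ; pick H2
  Q 135.154.8.80: descend 1000011110011010000010000101 ; hops seen [H2,H7,H2,H4] ; pick H4
  + 135.154.0.0/16 (H5) depth=16
  del 135.0.0.0/8 (clear depth 8)
  del 135.154.8.0/24 (clear depth 24)
  + 136.214.232.0/24 (H2) depth=24
  Q 135.154.0.4: descend 10000111100110100000 ; hops seen [H2,H5] ; pick H5
  + 0.0.0.0/0 (H0) depth=0
  + 136.214.232.192/28 (H1) depth=28
  + 136.214.232.0/24 (H7) depth=24
  Q 135.154.1.94: descend 10000111100110100000 ; hops seen [H0,H5] ; pick H5
  + 135.154.8.80/28 (H4) depth=28

== LOOKUPS ==
["H7","H7","H7","H7","H7","H2","H4","H5","H5"]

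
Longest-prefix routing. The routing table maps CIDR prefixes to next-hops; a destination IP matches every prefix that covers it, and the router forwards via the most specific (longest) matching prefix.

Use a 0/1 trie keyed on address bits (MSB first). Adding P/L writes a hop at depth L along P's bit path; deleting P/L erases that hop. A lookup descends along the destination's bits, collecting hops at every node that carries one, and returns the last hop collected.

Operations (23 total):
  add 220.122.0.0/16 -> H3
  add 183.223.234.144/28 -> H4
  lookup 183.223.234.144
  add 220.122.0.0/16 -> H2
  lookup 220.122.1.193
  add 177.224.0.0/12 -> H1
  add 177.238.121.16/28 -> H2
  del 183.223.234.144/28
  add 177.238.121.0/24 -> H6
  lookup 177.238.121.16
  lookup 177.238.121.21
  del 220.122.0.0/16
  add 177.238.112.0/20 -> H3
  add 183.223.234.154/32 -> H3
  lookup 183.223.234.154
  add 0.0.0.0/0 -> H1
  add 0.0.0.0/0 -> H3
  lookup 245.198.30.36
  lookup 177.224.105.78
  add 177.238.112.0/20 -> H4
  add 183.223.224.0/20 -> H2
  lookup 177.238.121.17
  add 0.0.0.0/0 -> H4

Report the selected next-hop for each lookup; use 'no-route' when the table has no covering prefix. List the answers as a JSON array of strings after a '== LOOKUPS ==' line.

Apply in order:
  add 220.122.0.0/16 -> H3 at depth 16
  add 183.223.234.144/28 -> H4 at depth 28
  Q 183.223.234.144: descend 1011011111011111111010101001 ; hops seen [H4] ; pick H4
  add 220.122.0.0/16 -> H2 at depth 16
  Q 220.122.1.193: descend 1101110001111010 ; hops seen [H2] ; pick H2
  add 177.224.0.0/12 -> H1 at depth 12
  add 177.238.121.16/28 -> H2 at depth 28
  - 183.223.234.144/28 clear@28
  add 177.238.121.0/24 -> H6 at depth 24
  Q 177.238.121.16: descend 1011000111101110011110010001 ; hops seen [H1,H6,H2] ; pick H2
  Q 177.238.121.21: descend 1011000111101110011110010001 ; hops seen [H1,H6,H2] ; pick H2
  - 220.122.0.0/16 clear@16
  add 177.238.112.0/20 -> H3 at depth 20
  add 183.223.234.154/32 -> H3 at depth 32
  Q 183.223.234.154: descend 10110111110111111110101010011010 ; hops seen [H3] ; pick H3
  add 0.0.0.0/0 -> H1 at depth 0
  add 0.0.0.0/0 -> H3 at depth 0
  Q 245.198.30.36: descend 11 ; hops seen [H3] ; pick H3
  Q 177.224.105.78: descend 101100011110 ; hops seen [H3,H1] ; pick H1
  add 177.238.112.0/20 -> H4 at depth 20
  add 183.223.224.0/20 -> H2 at depth 20
  Q 177.238.121.17: descend 1011000111101110011110010001 ; hops seen [H3,H1,H4,H6,H2] ; pick H2
  add 0.0.0.0/0 -> H4 at depth 0

== LOOKUPS ==
["H4","H2","H2","H2","H3","H3","H1","H2"]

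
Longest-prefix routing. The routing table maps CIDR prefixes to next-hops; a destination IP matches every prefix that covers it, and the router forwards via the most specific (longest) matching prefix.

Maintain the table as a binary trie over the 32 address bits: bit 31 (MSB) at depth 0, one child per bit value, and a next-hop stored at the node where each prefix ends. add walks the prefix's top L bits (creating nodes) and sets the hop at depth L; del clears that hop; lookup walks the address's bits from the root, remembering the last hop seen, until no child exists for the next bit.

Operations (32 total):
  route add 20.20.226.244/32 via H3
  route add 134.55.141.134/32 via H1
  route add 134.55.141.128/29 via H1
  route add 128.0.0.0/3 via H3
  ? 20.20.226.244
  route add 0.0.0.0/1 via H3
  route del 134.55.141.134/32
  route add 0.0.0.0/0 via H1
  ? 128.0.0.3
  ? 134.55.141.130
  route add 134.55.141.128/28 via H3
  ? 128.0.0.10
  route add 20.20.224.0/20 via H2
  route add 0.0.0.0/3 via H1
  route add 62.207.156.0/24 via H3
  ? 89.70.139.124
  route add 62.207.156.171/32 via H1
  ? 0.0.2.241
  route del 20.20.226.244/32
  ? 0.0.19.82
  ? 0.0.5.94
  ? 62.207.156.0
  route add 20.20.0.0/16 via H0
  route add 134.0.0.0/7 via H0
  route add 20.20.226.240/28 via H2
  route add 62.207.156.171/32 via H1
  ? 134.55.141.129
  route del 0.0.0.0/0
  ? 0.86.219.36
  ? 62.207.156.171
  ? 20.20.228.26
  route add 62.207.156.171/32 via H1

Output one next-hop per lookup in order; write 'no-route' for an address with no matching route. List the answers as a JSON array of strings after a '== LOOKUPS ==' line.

Process each operation:
  + 20.20.226.244/32 (H3) depth=32
  + 134.55.141.134/32 (H1) depth=32
  + 134.55.141.128/29 (H1) depth=29
  + 128.0.0.0/3 (H3) depth=3
  lookup 20.20.226.244: bits 00010100000101001110001011110100 walk d0:-→d1:-→d2:-→d3:-→d4:-→d5:-→d6:-→d7:-→d8:-→d9:-→d10:-→d11:-→d12:-→d13:-→d14:-→d15:-→d16:-→d17:-→d18:-→d19:-→d20:-→d21:-→d22:-→d23:-→d24:-→d25:-→d26:-→d27:-→d28:-→d29:-→d30:-→d31:-→d32:H3 -> H3
  + 0.0.0.0/1 (H3) depth=1
  del 134.55.141.134/32 (clear depth 32)
  + 0.0.0.0/0 (H1) depth=0
  lookup 128.0.0.3: bits 10000 walk d0:H1→d1:-→d2:-→d3:H3→d4:-→d5:- -> H3
  lookup 134.55.141.130: bits 10000110001101111000110110000 walk d0:H1→d1:-→d2:-→d3:H3→d4:-→d5:-→d6:-→d7:-→d8:-→d9:-→d10:-→d11:-→d12:-→d13:-→d14:-→d15:-→d16:-→d17:-→d18:-→d19:-→d20:-→d21:-→d22:-→d23:-→d24:-→d25:-→d26:-→d27:-→d28:-→d29:H1 -> H1
  + 134.55.141.128/28 (H3) depth=28
  lookup 128.0.0.10: bits 10000 walk d0:H1→d1:-→d2:-→d3:H3→d4:-→d5:- -> H3
  + 20.20.224.0/20 (H2) depth=20
  + 0.0.0.0/3 (H1) depth=3
  + 62.207.156.0/24 (H3) depth=24
  lookup 89.70.139.124: bits 0 walk d0:H1→d1:H3 -> H3
  + 62.207.156.171/32 (H1) depth=32
  lookup 0.0.2.241: bits 000 walk d0:H1→d1:H3→d2:-→d3:H1 -> H1
  del 20.20.226.244/32 (clear depth 32)
  lookup 0.0.19.82: bits 000 walk d0:H1→d1:H3→d2:-→d3:H1 -> H1
  lookup 0.0.5.94: bits 000 walk d0:H1→d1:H3→d2:-→d3:H1 -> H1
  lookup 62.207.156.0: bits 001111101100111110011100 walk d0:H1→d1:H3→d2:-→d3:-→d4:-→d5:-→d6:-→d7:-→d8:-→d9:-→d10:-→d11:-→d12:-→d13:-→d14:-→d15:-→d16:-→d17:-→d18:-→d19:-→d20:-→d21:-→d22:-→d23:-→d24:H3 -> H3
  + 20.20.0.0/16 (H0) depth=16
  + 134.0.0.0/7 (H0) depth=7
  + 20.20.226.240/28 (H2) depth=28
  + 62.207.156.171/32 (H1) depth=32
  lookup 134.55.141.129: bits 10000110001101111000110110000 walk d0:H1→d1:-→d2:-→d3:H3→d4:-→d5:-→d6:-→d7:H0→d8:-→d9:-→d10:-→d11:-→d12:-→d13:-→d14:-→d15:-→d16:-→d17:-→d18:-→d19:-→d20:-→d21:-→d22:-→d23:-→d24:-→d25:-→d26:-→d27:-→d28:H3→d29:H1 -> H1
  del 0.0.0.0/0 (clear depth 0)
  lookup 0.86.219.36: bits 000 walk d0:-→d1:H3→d2:-→d3:H1 -> H1
  lookup 62.207.156.171: bits 00111110110011111001110010101011 walk d0:-→d1:H3→d2:-→d3:-→d4:-→d5:-→d6:-→d7:-→d8:-→d9:-→d10:-→d11:-→d12:-→d13:-→d14:-→d15:-→d16:-→d17:-→d18:-→d19:-→d20:-→d21:-→d22:-→d23:-→d24:H3→d25:-→d26:-→d27:-→d28:-→d29:-→d30:-→d31:-→d32:H1 -> H1
  lookup 20.20.228.26: bits 000101000001010011100 walk d0:-→d1:H3→d2:-→d3:H1→d4:-→d5:-→d6:-→d7:-→d8:-→d9:-→d10:-→d11:-→d12:-→d13:-→d14:-→d15:-→d16:H0→d17:-→d18:-→d19:-→d20:H2→d21:- -> H2
  + 62.207.156.171/32 (H1) depth=32

== LOOKUPS ==
["H3","H3","H1","H3","H3","H1","H1","H1","H3","H1","H1","H1","H2"]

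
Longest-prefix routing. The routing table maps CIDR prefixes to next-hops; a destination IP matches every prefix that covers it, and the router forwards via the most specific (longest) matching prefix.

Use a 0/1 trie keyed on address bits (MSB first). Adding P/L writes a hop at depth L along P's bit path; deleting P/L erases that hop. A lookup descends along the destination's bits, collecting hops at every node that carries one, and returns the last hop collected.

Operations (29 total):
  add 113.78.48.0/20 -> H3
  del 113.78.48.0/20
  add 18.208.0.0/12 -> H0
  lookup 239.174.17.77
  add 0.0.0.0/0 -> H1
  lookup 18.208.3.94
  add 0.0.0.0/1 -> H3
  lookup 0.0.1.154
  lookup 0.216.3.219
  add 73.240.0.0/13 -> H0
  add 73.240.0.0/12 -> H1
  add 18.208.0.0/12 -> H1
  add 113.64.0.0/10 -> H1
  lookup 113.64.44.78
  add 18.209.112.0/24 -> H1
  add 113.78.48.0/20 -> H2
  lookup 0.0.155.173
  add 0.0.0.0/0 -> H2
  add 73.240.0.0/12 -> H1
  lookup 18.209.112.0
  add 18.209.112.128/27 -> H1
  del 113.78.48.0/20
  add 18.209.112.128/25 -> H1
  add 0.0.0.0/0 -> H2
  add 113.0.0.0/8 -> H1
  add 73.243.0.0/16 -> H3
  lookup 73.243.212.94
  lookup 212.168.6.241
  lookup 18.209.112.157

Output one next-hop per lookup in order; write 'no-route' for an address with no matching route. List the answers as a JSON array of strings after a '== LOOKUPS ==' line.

Trace:
  add 113.78.48.0/20 -> H3 at depth 20
  - 113.78.48.0/20 clear@20
  add 18.208.0.0/12 -> H0 at depth 12
  ? 239.174.17.77  path d0:-  best=no-route
  add 0.0.0.0/0 -> H1 at depth 0
  ? 18.208.3.94  path d0:H1→d1:-→d2:-→d3:-→d4:-→d5:-→d6:-→d7:-→d8:-→d9:-→d10:-→d11:-→d12:H0  best=H0
  add 0.0.0.0/1 -> H3 at depth 1
  ? 0.0.1.154  path d0:H1→d1:H3→d2:-→d3:-  best=H3
  ? 0.216.3.219  path d0:H1→d1:H3→d2:-→d3:-  best=H3
  add 73.240.0.0/13 -> H0 at depth 13
  add 73.240.0.0/12 -> H1 at depth 12
  add 18.208.0.0/12 -> H1 at depth 12
  add 113.64.0.0/10 -> H1 at depth 10
  ? 113.64.44.78  path d0:H1→d1:H3→d2:-→d3:-→d4:-→d5:-→d6:-→d7:-→d8:-→d9:-→d10:H1→d11:-→d12:-  best=H1
  add 18.209.112.0/24 -> H1 at depth 24
  add 113.78.48.0/20 -> H2 at depth 20
  ? 0.0.155.173  path d0:H1→d1:H3→d2:-→d3:-  best=H3
  add 0.0.0.0/0 -> H2 at depth 0
  add 73.240.0.0/12 -> H1 at depth 12
  ? 18.209.112.0  path d0:H2→d1:H3→d2:-→d3:-→d4:-→d5:-→d6:-→d7:-→d8:-→d9:-→d10:-→d11:-→d12:H1→d13:-→d14:-→d15:-→d16:-→d17:-→d18:-→d19:-→d20:-→d21:-→d22:-→d23:-→d24:H1  best=H1
  add 18.209.112.128/27 -> H1 at depth 27
  - 113.78.48.0/20 clear@20
  add 18.209.112.128/25 -> H1 at depth 25
  add 0.0.0.0/0 -> H2 at depth 0
  add 113.0.0.0/8 -> H1 at depth 8
  add 73.243.0.0/16 -> H3 at depth 16
  ? 73.243.212.94  path d0:H2→d1:H3→d2:-→d3:-→d4:-→d5:-→d6:-→d7:-→d8:-→d9:-→d10:-→d11:-→d12:H1→d13:H0→d14:-→d15:-→d16:H3  best=H3
  ? 212.168.6.241  path d0:H2  best=H2
  ? 18.209.112.157  path d0:H2→d1:H3→d2:-→d3:-→d4:-→d5:-→d6:-→d7:-→d8:-→d9:-→d10:-→d11:-→d12:H1→d13:-→d14:-→d15:-→d16:-→d17:-→d18:-→d19:-→d20:-→d21:-→d22:-→d23:-→d24:H1→d25:H1→d26:-→d27:H1  best=H1

== LOOKUPS ==
["no-route","H0","H3","H3","H1","H3","H1","H3","H2","H1"]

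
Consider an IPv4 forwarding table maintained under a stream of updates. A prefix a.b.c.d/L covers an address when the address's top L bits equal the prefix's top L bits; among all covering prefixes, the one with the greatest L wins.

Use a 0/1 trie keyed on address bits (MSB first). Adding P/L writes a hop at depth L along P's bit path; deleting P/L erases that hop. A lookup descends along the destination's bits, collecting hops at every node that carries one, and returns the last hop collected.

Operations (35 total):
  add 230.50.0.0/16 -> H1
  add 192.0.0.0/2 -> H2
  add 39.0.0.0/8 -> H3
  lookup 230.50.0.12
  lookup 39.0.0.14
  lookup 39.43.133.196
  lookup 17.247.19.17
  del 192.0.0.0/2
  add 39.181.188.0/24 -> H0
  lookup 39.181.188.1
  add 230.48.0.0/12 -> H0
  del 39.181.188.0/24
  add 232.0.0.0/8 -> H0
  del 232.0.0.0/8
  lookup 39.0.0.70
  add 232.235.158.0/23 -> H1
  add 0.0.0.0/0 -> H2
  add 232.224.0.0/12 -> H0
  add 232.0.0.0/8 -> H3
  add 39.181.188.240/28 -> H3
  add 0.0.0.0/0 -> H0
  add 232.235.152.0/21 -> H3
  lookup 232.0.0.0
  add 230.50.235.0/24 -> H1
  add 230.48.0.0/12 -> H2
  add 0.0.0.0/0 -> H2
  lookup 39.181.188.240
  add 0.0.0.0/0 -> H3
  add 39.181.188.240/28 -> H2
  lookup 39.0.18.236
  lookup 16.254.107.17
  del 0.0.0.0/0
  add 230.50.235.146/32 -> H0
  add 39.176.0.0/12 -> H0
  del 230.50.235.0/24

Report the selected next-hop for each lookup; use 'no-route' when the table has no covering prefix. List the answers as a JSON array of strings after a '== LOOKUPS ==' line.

Process each operation:
  + 230.50.0.0/16 (H1) depth=16
  + 192.0.0.0/2 (H2) depth=2
  + 39.0.0.0/8 (H3) depth=8
  lookup 230.50.0.12: bits 1110011000110010 walk d0:-→d1:-→d2:H2→d3:-→d4:-→d5:-→d6:-→d7:-→d8:-→d9:-→d10:-→d11:-→d12:-→d13:-→d14:-→d15:-→d16:H1 -> H1
  lookup 39.0.0.14: bits 00100111 walk d0:-→d1:-→d2:-→d3:-→d4:-→d5:-→d6:-→d7:-→d8:H3 -> H3
  lookup 39.43.133.196: bits 00100111 walk d0:-→d1:-→d2:-→d3:-→d4:-→d5:-→d6:-→d7:-→d8:H3 -> H3
  lookup 17.247.19.17: bits 00 walk d0:-→d1:-→d2:- -> no-route
  - 192.0.0.0/2 clear@2
  + 39.181.188.0/24 (H0) depth=24
  lookup 39.181.188.1: bits 001001111011010110111100 walk d0:-→d1:-→d2:-→d3:-→d4:-→d5:-→d6:-→d7:-→d8:H3→d9:-→d10:-→d11:-→d12:-→d13:-→d14:-→d15:-→d16:-→d17:-→d18:-→d19:-→d20:-→d21:-→d22:-→d23:-→d24:H0 -> H0
  + 230.48.0.0/12 (H0) depth=12
  - 39.181.188.0/24 clear@24
  + 232.0.0.0/8 (H0) depth=8
  - 232.0.0.0/8 clear@8
  lookup 39.0.0.70: bits 00100111 walk d0:-→d1:-→d2:-→d3:-→d4:-→d5:-→d6:-→d7:-→d8:H3 -> H3
  + 232.235.158.0/23 (H1) depth=23
  + 0.0.0.0/0 (H2) depth=0
  + 232.224.0.0/12 (H0) depth=12
  + 232.0.0.0/8 (H3) depth=8
  + 39.181.188.240/28 (H3) depth=28
  + 0.0.0.0/0 (H0) depth=0
  + 232.235.152.0/21 (H3) depth=21
  lookup 232.0.0.0: bits 11101000 walk d0:H0→d1:-→d2:-→d3:-→d4:-→d5:-→d6:-→d7:-→d8:H3 -> H3
  + 230.50.235.0/24 (H1) depth=24
  + 230.48.0.0/12 (H2) depth=12
  + 0.0.0.0/0 (H2) depth=0
  lookup 39.181.188.240: bits 0010011110110101101111001111 walk d0:H2→d1:-→d2:-→d3:-→d4:-→d5:-→d6:-→d7:-→d8:H3→d9:-→d10:-→d11:-→d12:-→d13:-→d14:-→d15:-→d16:-→d17:-→d18:-→d19:-→d20:-→d21:-→d22:-→d23:-→d24:-→d25:-→d26:-→d27:-→d28:H3 -> H3
  + 0.0.0.0/0 (H3) depth=0
  + 39.181.188.240/28 (H2) depth=28
  lookup 39.0.18.236: bits 00100111 walk d0:H3→d1:-→d2:-→d3:-→d4:-→d5:-→d6:-→d7:-→d8:H3 -> H3
  lookup 16.254.107.17: bits 00 walk d0:H3→d1:-→d2:- -> H3
  - 0.0.0.0/0 clear@0
  + 230.50.235.146/32 (H0) depth=32
  + 39.176.0.0/12 (H0) depth=12
  - 230.50.235.0/24 clear@24

== LOOKUPS ==
["H1","H3","H3","no-route","H0","H3","H3","H3","H3","H3"]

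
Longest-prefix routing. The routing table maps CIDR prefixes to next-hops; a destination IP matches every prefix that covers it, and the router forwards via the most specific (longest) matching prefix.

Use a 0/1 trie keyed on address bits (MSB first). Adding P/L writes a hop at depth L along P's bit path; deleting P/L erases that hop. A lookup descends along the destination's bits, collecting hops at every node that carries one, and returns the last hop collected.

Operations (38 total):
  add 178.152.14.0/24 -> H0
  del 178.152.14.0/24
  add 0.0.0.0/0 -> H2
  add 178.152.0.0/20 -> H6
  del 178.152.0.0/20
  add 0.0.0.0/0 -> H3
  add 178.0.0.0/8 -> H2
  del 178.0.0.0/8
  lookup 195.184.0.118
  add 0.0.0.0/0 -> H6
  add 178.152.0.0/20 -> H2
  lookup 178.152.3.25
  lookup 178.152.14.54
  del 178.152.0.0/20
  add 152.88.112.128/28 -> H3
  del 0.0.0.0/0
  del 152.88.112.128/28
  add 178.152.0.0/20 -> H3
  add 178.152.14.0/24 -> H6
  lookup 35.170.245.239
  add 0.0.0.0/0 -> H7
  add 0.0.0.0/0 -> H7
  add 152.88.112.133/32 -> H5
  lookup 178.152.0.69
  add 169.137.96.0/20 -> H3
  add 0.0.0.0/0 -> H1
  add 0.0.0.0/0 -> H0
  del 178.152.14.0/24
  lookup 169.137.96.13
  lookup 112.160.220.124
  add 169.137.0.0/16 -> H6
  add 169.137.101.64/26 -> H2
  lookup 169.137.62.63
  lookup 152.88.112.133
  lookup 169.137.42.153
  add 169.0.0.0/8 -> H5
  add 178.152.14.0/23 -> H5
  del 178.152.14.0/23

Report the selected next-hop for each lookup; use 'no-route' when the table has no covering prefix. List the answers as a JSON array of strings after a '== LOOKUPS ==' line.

Trace:
  add 178.152.14.0/24 -> H0 at depth 24
  del 178.152.14.0/24 (clear depth 24)
  add 0.0.0.0/0 -> H2 at depth 0
  add 178.152.0.0/20 -> H6 at depth 20
  del 178.152.0.0/20 (clear depth 20)
  add 0.0.0.0/0 -> H3 at depth 0
  add 178.0.0.0/8 -> H2 at depth 8
  del 178.0.0.0/8 (clear depth 8)
  Q 195.184.0.118: descend 1 ; hops seen [H3] ; pick H3
  add 0.0.0.0/0 -> H6 at depth 0
  add 178.152.0.0/20 -> H2 at depth 20
  Q 178.152.3.25: descend 10110010100110000000 ; hops seen [H6,H2] ; pick H2
  Q 178.152.14.54: descend 101100101001100000001110 ; hops seen [H6,H2] ; pick H2
  del 178.152.0.0/20 (clear depth 20)
  add 152.88.112.128/28 -> H3 at depth 28
  del 0.0.0.0/0 (clear depth 0)
  del 152.88.112.128/28 (clear depth 28)
  add 178.152.0.0/20 -> H3 at depth 20
  add 178.152.14.0/24 -> H6 at depth 24
  Q 35.170.245.239: descend ε ; hops seen [∅] ; pick no-route
  add 0.0.0.0/0 -> H7 at depth 0
  add 0.0.0.0/0 -> H7 at depth 0
  add 152.88.112.133/32 -> H5 at depth 32
  Q 178.152.0.69: descend 10110010100110000000 ; hops seen [H7,H3] ; pick H3
  add 169.137.96.0/20 -> H3 at depth 20
  add 0.0.0.0/0 -> H1 at depth 0
  add 0.0.0.0/0 -> H0 at depth 0
  del 178.152.14.0/24 (clear depth 24)
  Q 169.137.96.13: descend 10101001100010010110 ; hops seen [H0,H3] ; pick H3
  Q 112.160.220.124: descend ε ; hops seen [H0] ; pick H0
  add 169.137.0.0/16 -> H6 at depth 16
  add 169.137.101.64/26 -> H2 at depth 26
  Q 169.137.62.63: descend 10101001100010010 ; hops seen [H0,H6] ; pick H6
  Q 152.88.112.133: descend 10011000010110000111000010000101 ; hops seen [H0,H5] ; pick H5
  Q 169.137.42.153: descend 10101001100010010 ; hops seen [H0,H6] ; pick H6
  add 169.0.0.0/8 -> H5 at depth 8
  add 178.152.14.0/23 -> H5 at depth 23
  del 178.152.14.0/23 (clear depth 23)

== LOOKUPS ==
["H3","H2","H2","no-route","H3","H3","H0","H6","H5","H6"]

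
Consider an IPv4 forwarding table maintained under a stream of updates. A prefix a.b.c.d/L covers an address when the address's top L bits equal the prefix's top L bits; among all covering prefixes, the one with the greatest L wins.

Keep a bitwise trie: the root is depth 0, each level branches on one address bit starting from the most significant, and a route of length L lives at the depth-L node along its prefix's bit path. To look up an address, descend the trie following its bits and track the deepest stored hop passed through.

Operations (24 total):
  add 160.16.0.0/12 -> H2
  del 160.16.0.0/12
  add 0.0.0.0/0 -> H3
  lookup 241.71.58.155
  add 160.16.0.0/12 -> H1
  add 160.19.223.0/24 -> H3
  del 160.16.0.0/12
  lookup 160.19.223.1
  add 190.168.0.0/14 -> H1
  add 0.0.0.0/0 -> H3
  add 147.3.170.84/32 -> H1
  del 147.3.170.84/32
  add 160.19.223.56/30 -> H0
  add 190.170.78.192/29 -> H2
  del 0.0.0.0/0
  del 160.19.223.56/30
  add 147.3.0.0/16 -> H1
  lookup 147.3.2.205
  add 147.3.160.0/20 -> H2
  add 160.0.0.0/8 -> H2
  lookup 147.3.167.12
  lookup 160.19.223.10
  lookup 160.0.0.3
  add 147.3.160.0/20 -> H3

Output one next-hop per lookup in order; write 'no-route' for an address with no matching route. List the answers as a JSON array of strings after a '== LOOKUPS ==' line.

Trace:
  + 160.16.0.0/12 (H2) depth=12
  del 160.16.0.0/12 (clear depth 12)
  + 0.0.0.0/0 (H3) depth=0
  ? 241.71.58.155  path d0:H3→d1:-  best=H3
  + 160.16.0.0/12 (H1) depth=12
  + 160.19.223.0/24 (H3) depth=24
  del 160.16.0.0/12 (clear depth 12)
  ? 160.19.223.1  path d0:H3→d1:-→d2:-→d3:-→d4:-→d5:-→d6:-→d7:-→d8:-→d9:-→d10:-→d11:-→d12:-→d13:-→d14:-→d15:-→d16:-→d17:-→d18:-→d19:-→d20:-→d21:-→d22:-→d23:-→d24:H3  best=H3
  + 190.168.0.0/14 (H1) depth=14
  + 0.0.0.0/0 (H3) depth=0
  + 147.3.170.84/32 (H1) depth=32
  del 147.3.170.84/32 (clear depth 32)
  + 160.19.223.56/30 (H0) depth=30
  + 190.170.78.192/29 (H2) depth=29
  del 0.0.0.0/0 (clear depth 0)
  del 160.19.223.56/30 (clear depth 30)
  + 147.3.0.0/16 (H1) depth=16
  ? 147.3.2.205  path d0:-→d1:-→d2:-→d3:-→d4:-→d5:-→d6:-→d7:-→d8:-→d9:-→d10:-→d11:-→d12:-→d13:-→d14:-→d15:-→d16:H1  best=H1
  + 147.3.160.0/20 (H2) depth=20
  + 160.0.0.0/8 (H2) depth=8
  ? 147.3.167.12  path d0:-→d1:-→d2:-→d3:-→d4:-→d5:-→d6:-→d7:-→d8:-→d9:-→d10:-→d11:-→d12:-→d13:-→d14:-→d15:-→d16:H1→d17:-→d18:-→d19:-→d20:H2  best=H2
  ? 160.19.223.10  path d0:-→d1:-→d2:-→d3:-→d4:-→d5:-→d6:-→d7:-→d8:H2→d9:-→d10:-→d11:-→d12:-→d13:-→d14:-→d15:-→d16:-→d17:-→d18:-→d19:-→d20:-→d21:-→d22:-→d23:-→d24:H3→d25:-→d26:-  best=H3
  ? 160.0.0.3  path d0:-→d1:-→d2:-→d3:-→d4:-→d5:-→d6:-→d7:-→d8:H2→d9:-→d10:-→d11:-  best=H2
  + 147.3.160.0/20 (H3) depth=20

== LOOKUPS ==
["H3","H3","H1","H2","H3","H2"]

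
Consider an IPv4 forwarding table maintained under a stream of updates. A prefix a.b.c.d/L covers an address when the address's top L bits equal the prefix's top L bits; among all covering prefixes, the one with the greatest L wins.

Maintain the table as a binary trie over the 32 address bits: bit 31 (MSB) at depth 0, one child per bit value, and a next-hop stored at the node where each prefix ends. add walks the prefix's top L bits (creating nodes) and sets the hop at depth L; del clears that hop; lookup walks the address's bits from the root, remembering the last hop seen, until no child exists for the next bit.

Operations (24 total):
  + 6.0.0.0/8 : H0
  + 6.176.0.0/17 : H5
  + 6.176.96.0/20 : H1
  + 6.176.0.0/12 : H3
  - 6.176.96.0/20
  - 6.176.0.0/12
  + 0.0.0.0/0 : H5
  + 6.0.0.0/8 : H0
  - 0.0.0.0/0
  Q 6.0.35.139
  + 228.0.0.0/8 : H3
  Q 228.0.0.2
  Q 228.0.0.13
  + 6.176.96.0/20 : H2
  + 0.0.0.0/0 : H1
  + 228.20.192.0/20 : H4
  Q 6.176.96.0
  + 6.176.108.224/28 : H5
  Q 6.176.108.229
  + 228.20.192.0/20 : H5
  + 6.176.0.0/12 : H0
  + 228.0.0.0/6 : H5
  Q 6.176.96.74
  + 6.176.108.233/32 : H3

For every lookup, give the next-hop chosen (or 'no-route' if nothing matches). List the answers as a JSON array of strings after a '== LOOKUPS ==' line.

Apply in order:
  + 6.0.0.0/8 (H0) depth=8
  + 6.176.0.0/17 (H5) depth=17
  + 6.176.96.0/20 (H1) depth=20
  + 6.176.0.0/12 (H3) depth=12
  - 6.176.96.0/20 clear@20
  - 6.176.0.0/12 clear@12
  + 0.0.0.0/0 (H5) depth=0
  + 6.0.0.0/8 (H0) depth=8
  - 0.0.0.0/0 clear@0
  Q 6.0.35.139: descend 00000110 ; hops seen [H0] ; pick H0
  + 228.0.0.0/8 (H3) depth=8
  Q 228.0.0.2: descend 11100100 ; hops seen [H3] ; pick H3
  Q 228.0.0.13: descend 11100100 ; hops seen [H3] ; pick H3
  + 6.176.96.0/20 (H2) depth=20
  + 0.0.0.0/0 (H1) depth=0
  + 228.20.192.0/20 (H4) depth=20
  Q 6.176.96.0: descend 00000110101100000110 ; hops seen [H1,H0,H5,H2] ; pick H2
  + 6.176.108.224/28 (H5) depth=28
  Q 6.176.108.229: descend 0000011010110000011011001110 ; hops seen [H1,H0,H5,H2,H5] ; pick H5
  + 228.20.192.0/20 (H5) depth=20
  + 6.176.0.0/12 (H0) depth=12
  + 228.0.0.0/6 (H5) depth=6
  Q 6.176.96.74: descend 00000110101100000110 ; hops seen [H1,H0,H0,H5,H2] ; pick H2
  + 6.176.108.233/32 (H3) depth=32

== LOOKUPS ==
["H0","H3","H3","H2","H5","H2"]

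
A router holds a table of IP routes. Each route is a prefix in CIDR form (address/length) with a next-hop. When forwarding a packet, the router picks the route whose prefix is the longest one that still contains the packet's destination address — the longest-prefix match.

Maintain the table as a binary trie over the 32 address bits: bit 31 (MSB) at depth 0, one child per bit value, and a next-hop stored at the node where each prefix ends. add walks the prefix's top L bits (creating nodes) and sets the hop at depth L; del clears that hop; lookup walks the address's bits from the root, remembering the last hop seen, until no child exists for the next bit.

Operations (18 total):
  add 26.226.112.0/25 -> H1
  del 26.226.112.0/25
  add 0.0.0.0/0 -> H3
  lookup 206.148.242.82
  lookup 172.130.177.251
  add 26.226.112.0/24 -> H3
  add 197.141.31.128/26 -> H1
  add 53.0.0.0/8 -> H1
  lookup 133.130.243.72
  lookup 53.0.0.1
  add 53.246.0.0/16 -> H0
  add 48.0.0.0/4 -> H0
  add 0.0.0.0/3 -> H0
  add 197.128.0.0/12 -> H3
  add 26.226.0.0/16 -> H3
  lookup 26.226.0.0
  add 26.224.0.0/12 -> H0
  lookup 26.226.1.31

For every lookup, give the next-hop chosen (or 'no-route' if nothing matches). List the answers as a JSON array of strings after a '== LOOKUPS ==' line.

Trace:
  add 26.226.112.0/25 -> H1 at depth 25
  - 26.226.112.0/25 clear@25
  add 0.0.0.0/0 -> H3 at depth 0
  ? 206.148.242.82  path d0:H3  best=H3
  ? 172.130.177.251  path d0:H3  best=H3
  add 26.226.112.0/24 -> H3 at depth 24
  add 197.141.31.128/26 -> H1 at depth 26
  add 53.0.0.0/8 -> H1 at depth 8
  ? 133.130.243.72  path d0:H3→d1:-  best=H3
  ? 53.0.0.1  path d0:H3→d1:-→d2:-→d3:-→d4:-→d5:-→d6:-→d7:-→d8:H1  best=H1
  add 53.246.0.0/16 -> H0 at depth 16
  add 48.0.0.0/4 -> H0 at depth 4
  add 0.0.0.0/3 -> H0 at depth 3
  add 197.128.0.0/12 -> H3 at depth 12
  add 26.226.0.0/16 -> H3 at depth 16
  ? 26.226.0.0  path d0:H3→d1:-→d2:-→d3:H0→d4:-→d5:-→d6:-→d7:-→d8:-→d9:-→d10:-→d11:-→d12:-→d13:-→d14:-→d15:-→d16:H3→d17:-  best=H3
  add 26.224.0.0/12 -> H0 at depth 12
  ? 26.226.1.31  path d0:H3→d1:-→d2:-→d3:H0→d4:-→d5:-→d6:-→d7:-→d8:-→d9:-→d10:-→d11:-→d12:H0→d13:-→d14:-→d15:-→d16:H3→d17:-  best=H3

== LOOKUPS ==
["H3","H3","H3","H1","H3","H3"]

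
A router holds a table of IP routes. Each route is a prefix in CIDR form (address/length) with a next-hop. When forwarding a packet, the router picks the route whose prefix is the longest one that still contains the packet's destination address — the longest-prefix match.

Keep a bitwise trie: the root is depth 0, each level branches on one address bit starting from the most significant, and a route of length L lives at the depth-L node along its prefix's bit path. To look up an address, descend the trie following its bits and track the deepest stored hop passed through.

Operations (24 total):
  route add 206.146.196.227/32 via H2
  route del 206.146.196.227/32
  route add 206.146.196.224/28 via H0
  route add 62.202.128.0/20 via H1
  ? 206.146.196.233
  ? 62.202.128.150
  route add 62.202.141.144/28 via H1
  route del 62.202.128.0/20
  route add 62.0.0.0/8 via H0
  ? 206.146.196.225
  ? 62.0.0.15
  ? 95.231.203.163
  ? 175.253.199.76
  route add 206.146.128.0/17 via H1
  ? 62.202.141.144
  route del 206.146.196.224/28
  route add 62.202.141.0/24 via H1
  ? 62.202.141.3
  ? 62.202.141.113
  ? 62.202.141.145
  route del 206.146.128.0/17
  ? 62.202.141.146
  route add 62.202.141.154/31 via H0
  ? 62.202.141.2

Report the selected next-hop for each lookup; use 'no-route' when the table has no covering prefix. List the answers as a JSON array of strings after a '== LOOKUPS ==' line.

Process each operation:
  + 206.146.196.227/32 (H2) depth=32
  del 206.146.196.227/32 (clear depth 32)
  + 206.146.196.224/28 (H0) depth=28
  + 62.202.128.0/20 (H1) depth=20
  lookup 206.146.196.233: bits 1100111010010010110001001110 walk d0:-→d1:-→d2:-→d3:-→d4:-→d5:-→d6:-→d7:-→d8:-→d9:-→d10:-→d11:-→d12:-→d13:-→d14:-→d15:-→d16:-→d17:-→d18:-→d19:-→d20:-→d21:-→d22:-→d23:-→d24:-→d25:-→d26:-→d27:-→d28:H0 -> H0
  lookup 62.202.128.150: bits 00111110110010101000 walk d0:-→d1:-→d2:-→d3:-→d4:-→d5:-→d6:-→d7:-→d8:-→d9:-→d10:-→d11:-→d12:-→d13:-→d14:-→d15:-→d16:-→d17:-→d18:-→d19:-→d20:H1 -> H1
  + 62.202.141.144/28 (H1) depth=28
  del 62.202.128.0/20 (clear depth 20)
  + 62.0.0.0/8 (H0) depth=8
  lookup 206.146.196.225: bits 110011101001001011000100111000 walk d0:-→d1:-→d2:-→d3:-→d4:-→d5:-→d6:-→d7:-→d8:-→d9:-→d10:-→d11:-→d12:-→d13:-→d14:-→d15:-→d16:-→d17:-→d18:-→d19:-→d20:-→d21:-→d22:-→d23:-→d24:-→d25:-→d26:-→d27:-→d28:H0→d29:-→d30:- -> H0
  lookup 62.0.0.15: bits 00111110 walk d0:-→d1:-→d2:-→d3:-→d4:-→d5:-→d6:-→d7:-→d8:H0 -> H0
  lookup 95.231.203.163: bits 0 walk d0:-→d1:- -> no-route
  lookup 175.253.199.76: bits 1 walk d0:-→d1:- -> no-route
  + 206.146.128.0/17 (H1) depth=17
  lookup 62.202.141.144: bits 0011111011001010100011011001 walk d0:-→d1:-→d2:-→d3:-→d4:-→d5:-→d6:-→d7:-→d8:H0→d9:-→d10:-→d11:-→d12:-→d13:-→d14:-→d15:-→d16:-→d17:-→d18:-→d19:-→d20:-→d21:-→d22:-→d23:-→d24:-→d25:-→d26:-→d27:-→d28:H1 -> H1
  del 206.146.196.224/28 (clear depth 28)
  + 62.202.141.0/24 (H1) depth=24
  lookup 62.202.141.3: bits 001111101100101010001101 walk d0:-→d1:-→d2:-→d3:-→d4:-→d5:-→d6:-→d7:-→d8:H0→d9:-→d10:-→d11:-→d12:-→d13:-→d14:-→d15:-→d16:-→d17:-→d18:-→d19:-→d20:-→d21:-→d22:-→d23:-→d24:H1 -> H1
  lookup 62.202.141.113: bits 001111101100101010001101 walk d0:-→d1:-→d2:-→d3:-→d4:-→d5:-→d6:-→d7:-→d8:H0→d9:-→d10:-→d11:-→d12:-→d13:-→d14:-→d15:-→d16:-→d17:-→d18:-→d19:-→d20:-→d21:-→d22:-→d23:-→d24:H1 -> H1
  lookup 62.202.141.145: bits 0011111011001010100011011001 walk d0:-→d1:-→d2:-→d3:-→d4:-→d5:-→d6:-→d7:-→d8:H0→d9:-→d10:-→d11:-→d12:-→d13:-→d14:-→d15:-→d16:-→d17:-→d18:-→d19:-→d20:-→d21:-→d22:-→d23:-→d24:H1→d25:-→d26:-→d27:-→d28:H1 -> H1
  del 206.146.128.0/17 (clear depth 17)
  lookup 62.202.141.146: bits 0011111011001010100011011001 walk d0:-→d1:-→d2:-→d3:-→d4:-→d5:-→d6:-→d7:-→d8:H0→d9:-→d10:-→d11:-→d12:-→d13:-→d14:-→d15:-→d16:-→d17:-→d18:-→d19:-→d20:-→d21:-→d22:-→d23:-→d24:H1→d25:-→d26:-→d27:-→d28:H1 -> H1
  + 62.202.141.154/31 (H0) depth=31
  lookup 62.202.141.2: bits 001111101100101010001101 walk d0:-→d1:-→d2:-→d3:-→d4:-→d5:-→d6:-→d7:-→d8:H0→d9:-→d10:-→d11:-→d12:-→d13:-→d14:-→d15:-→d16:-→d17:-→d18:-→d19:-→d20:-→d21:-→d22:-→d23:-→d24:H1 -> H1

== LOOKUPS ==
["H0","H1","H0","H0","no-route","no-route","H1","H1","H1","H1","H1","H1"]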